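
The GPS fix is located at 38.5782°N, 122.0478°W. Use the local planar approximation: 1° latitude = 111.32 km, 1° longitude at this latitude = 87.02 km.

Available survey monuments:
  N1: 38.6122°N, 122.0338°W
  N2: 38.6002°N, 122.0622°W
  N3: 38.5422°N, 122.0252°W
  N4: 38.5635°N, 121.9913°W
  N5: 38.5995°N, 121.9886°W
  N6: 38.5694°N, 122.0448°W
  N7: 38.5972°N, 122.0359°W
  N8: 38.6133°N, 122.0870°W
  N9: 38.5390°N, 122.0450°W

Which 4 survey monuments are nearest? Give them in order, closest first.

Distances from 38.5782°N, 122.0478°W:
N1: √((0.0340·111.32)² + (0.0140·87.02)²) = √(14.325317 + 1.484206) = 3.9761 km
N2: √((0.0220·111.32)² + (-0.0144·87.02)²) = √(5.997797 + 1.570230) = 2.7510 km
N3: √((-0.0360·111.32)² + (0.0226·87.02)²) = √(16.060217 + 3.867720) = 4.4641 km
N4: √((-0.0147·111.32)² + (0.0565·87.02)²) = √(2.677818 + 24.173251) = 5.1818 km
N5: √((0.0213·111.32)² + (0.0592·87.02)²) = √(5.622191 + 26.538818) = 5.6711 km
N6: √((-0.0088·111.32)² + (0.0030·87.02)²) = √(0.959648 + 0.068152) = 1.0138 km
N7: √((0.0190·111.32)² + (0.0119·87.02)²) = √(4.473563 + 1.072339) = 2.3550 km
N8: √((0.0351·111.32)² + (-0.0392·87.02)²) = √(15.267243 + 11.636176) = 5.1869 km
N9: √((-0.0392·111.32)² + (0.0028·87.02)²) = √(19.042262 + 0.059368) = 4.3705 km
Sorted: N6 (1.0138 km) < N7 (2.3550 km) < N2 (2.7510 km) < N1 (3.9761 km) < N9 (4.3705 km) < N3 (4.4641 km) < …

N6, N7, N2, N1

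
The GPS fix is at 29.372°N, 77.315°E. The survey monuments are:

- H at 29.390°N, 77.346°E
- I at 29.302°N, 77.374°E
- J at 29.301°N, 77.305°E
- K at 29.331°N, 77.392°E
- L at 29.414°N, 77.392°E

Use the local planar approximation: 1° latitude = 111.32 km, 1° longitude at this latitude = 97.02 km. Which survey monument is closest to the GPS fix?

Distances from 29.372°N, 77.315°E:
H: 3.614 km
I: 9.669 km
J: 7.963 km
K: 8.754 km
L: 8.813 km
Minimum: H at 3.614 km.

H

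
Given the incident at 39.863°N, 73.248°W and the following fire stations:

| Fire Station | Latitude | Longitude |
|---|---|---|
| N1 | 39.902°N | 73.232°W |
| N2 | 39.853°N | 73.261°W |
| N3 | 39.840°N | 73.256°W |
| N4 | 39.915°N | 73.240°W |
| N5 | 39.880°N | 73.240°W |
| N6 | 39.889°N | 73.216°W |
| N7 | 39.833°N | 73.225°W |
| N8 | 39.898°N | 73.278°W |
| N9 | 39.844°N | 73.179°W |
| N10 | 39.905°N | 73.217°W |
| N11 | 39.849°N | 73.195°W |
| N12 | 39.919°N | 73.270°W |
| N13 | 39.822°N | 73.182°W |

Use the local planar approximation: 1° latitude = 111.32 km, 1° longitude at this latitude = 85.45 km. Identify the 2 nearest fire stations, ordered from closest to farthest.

N2, N5

Distances from 39.863°N, 73.248°W:
N1: 4.552 km
N2: 1.573 km
N3: 2.650 km
N4: 5.829 km
N5: 2.012 km
N6: 3.982 km
N7: 3.875 km
N8: 4.664 km
N9: 6.264 km
N10: 5.374 km
N11: 4.790 km
N12: 6.511 km
N13: 7.255 km
Sorted: N2 (1.573 km) < N5 (2.012 km) < N3 (2.650 km) < N7 (3.875 km) < …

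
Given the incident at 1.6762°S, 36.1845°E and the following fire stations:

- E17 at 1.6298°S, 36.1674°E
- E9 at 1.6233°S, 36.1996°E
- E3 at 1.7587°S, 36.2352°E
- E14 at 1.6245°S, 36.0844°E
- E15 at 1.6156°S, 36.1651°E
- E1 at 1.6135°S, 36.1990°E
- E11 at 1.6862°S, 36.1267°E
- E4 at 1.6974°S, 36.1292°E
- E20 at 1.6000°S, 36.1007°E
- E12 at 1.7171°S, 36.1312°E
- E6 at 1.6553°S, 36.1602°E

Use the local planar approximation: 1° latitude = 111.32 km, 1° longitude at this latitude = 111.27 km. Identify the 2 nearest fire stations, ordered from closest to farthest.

Distances from 1.6762°S, 36.1845°E:
E17: √((0.0464·111.32)² + (-0.0171·111.27)²) = √(26.679787 + 3.620332) = 5.5046 km
E9: √((0.0529·111.32)² + (0.0151·111.27)²) = √(34.678295 + 2.822995) = 6.1238 km
E3: √((-0.0825·111.32)² + (0.0507·111.27)²) = √(84.344019 + 31.825270) = 10.7782 km
E14: √((0.0517·111.32)² + (-0.1001·111.27)²) = √(33.122833 + 124.057873) = 12.5372 km
E15: √((0.0606·111.32)² + (-0.0194·111.27)²) = √(45.508408 + 4.659718) = 7.0829 km
E1: √((0.0627·111.32)² + (0.0145·111.27)²) = √(48.717105 + 2.603108) = 7.1638 km
E11: √((-0.0100·111.32)² + (-0.0578·111.27)²) = √(1.239214 + 41.362983) = 6.5270 km
E4: √((-0.0212·111.32)² + (-0.0553·111.27)²) = √(5.569524 + 37.862252) = 6.5903 km
E20: √((0.0762·111.32)² + (-0.0838·111.27)²) = √(71.954231 + 86.944920) = 12.6055 km
E12: √((-0.0409·111.32)² + (-0.0533·111.27)²) = √(20.729700 + 35.173096) = 7.4768 km
E6: √((0.0209·111.32)² + (-0.0243·111.27)²) = √(5.413012 + 7.310864) = 3.5671 km
Sorted: E6 (3.5671 km) < E17 (5.5046 km) < E9 (6.1238 km) < E11 (6.5270 km) < …

E6, E17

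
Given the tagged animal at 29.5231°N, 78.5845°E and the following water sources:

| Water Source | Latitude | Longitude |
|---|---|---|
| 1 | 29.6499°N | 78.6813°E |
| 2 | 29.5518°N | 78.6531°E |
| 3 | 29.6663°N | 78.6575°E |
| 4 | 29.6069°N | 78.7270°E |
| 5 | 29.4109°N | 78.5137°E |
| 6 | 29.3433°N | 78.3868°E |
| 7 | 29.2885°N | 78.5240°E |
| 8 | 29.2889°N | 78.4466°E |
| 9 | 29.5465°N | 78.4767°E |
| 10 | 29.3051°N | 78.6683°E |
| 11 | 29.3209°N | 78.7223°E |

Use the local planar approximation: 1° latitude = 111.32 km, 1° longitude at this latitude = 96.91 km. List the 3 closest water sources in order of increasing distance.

Distances from 29.5231°N, 78.5845°E:
1: √((0.1268·111.32)² + (0.0968·96.91)²) = √(199.243840 + 88.001060) = 16.9483 km
2: √((0.0287·111.32)² + (0.0686·96.91)²) = √(10.207284 + 44.196250) = 7.3759 km
3: √((0.1432·111.32)² + (0.0730·96.91)²) = √(254.116246 + 50.047560) = 17.4403 km
4: √((0.0838·111.32)² + (0.1425·96.91)²) = √(87.023076 + 190.707124) = 16.6652 km
5: √((-0.1122·111.32)² + (-0.0708·96.91)²) = √(156.002698 + 47.076450) = 14.2506 km
6: √((-0.1798·111.32)² + (-0.1977·96.91)²) = √(400.613675 + 367.071381) = 27.7071 km
7: √((-0.2346·111.32)² + (-0.0605·96.91)²) = √(682.028324 + 34.375414) = 26.7657 km
8: √((-0.2342·111.32)² + (-0.1379·96.91)²) = √(679.704549 + 178.593529) = 29.2967 km
9: √((0.0234·111.32)² + (-0.1078·96.91)²) = √(6.785441 + 109.137678) = 10.7668 km
10: √((-0.2180·111.32)² + (0.0838·96.91)²) = √(588.924175 + 65.951583) = 25.5905 km
11: √((-0.2022·111.32)² + (0.1378·96.91)²) = √(506.650759 + 178.334604) = 26.1722 km
Sorted: 2 (7.3759 km) < 9 (10.7668 km) < 5 (14.2506 km) < 4 (16.6652 km) < 1 (16.9483 km) < …

2, 9, 5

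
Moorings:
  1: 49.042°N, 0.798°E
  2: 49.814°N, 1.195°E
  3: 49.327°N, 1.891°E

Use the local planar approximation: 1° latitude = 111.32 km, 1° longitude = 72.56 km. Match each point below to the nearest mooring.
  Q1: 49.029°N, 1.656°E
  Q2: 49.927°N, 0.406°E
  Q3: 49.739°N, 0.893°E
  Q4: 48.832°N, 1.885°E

Q1 at 49.029°N, 1.656°E:
  1: 62.273 km
  2: 93.570 km
  3: 37.299 km
  → nearest: 3 (37.299 km)
Q2 at 49.927°N, 0.406°E:
  1: 102.542 km
  2: 58.616 km
  3: 126.774 km
  → nearest: 2 (58.616 km)
Q3 at 49.739°N, 0.893°E:
  1: 77.896 km
  2: 23.450 km
  3: 85.717 km
  → nearest: 2 (23.450 km)
Q4 at 48.832°N, 1.885°E:
  1: 82.264 km
  2: 120.236 km
  3: 55.105 km
  → nearest: 3 (55.105 km)

Q1→3; Q2→2; Q3→2; Q4→3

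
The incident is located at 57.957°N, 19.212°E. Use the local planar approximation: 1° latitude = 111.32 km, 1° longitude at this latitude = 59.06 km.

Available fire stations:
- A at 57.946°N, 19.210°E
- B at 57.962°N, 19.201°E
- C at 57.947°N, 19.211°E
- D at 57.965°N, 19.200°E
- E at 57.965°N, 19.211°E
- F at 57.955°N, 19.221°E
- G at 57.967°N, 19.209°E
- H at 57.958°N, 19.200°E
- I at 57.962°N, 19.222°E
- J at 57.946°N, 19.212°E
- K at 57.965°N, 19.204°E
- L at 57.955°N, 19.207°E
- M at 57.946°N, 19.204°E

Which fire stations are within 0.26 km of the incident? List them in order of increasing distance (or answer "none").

Distances from 57.957°N, 19.212°E:
A: √((-0.011·111.32)² + (-0.002·59.06)²) = √(1.49945 + 0.01395) = 1.230 km
B: √((0.005·111.32)² + (-0.011·59.06)²) = √(0.30980 + 0.42206) = 0.855 km
C: √((-0.010·111.32)² + (-0.001·59.06)²) = √(1.23921 + 0.00349) = 1.115 km
D: √((0.008·111.32)² + (-0.012·59.06)²) = √(0.79310 + 0.50228) = 1.138 km
E: √((0.008·111.32)² + (-0.001·59.06)²) = √(0.79310 + 0.00349) = 0.893 km
F: √((-0.002·111.32)² + (0.009·59.06)²) = √(0.04957 + 0.28253) = 0.576 km
G: √((0.010·111.32)² + (-0.003·59.06)²) = √(1.23921 + 0.03139) = 1.127 km
H: √((0.001·111.32)² + (-0.012·59.06)²) = √(0.01239 + 0.50228) = 0.717 km
I: √((0.005·111.32)² + (0.010·59.06)²) = √(0.30980 + 0.34881) = 0.812 km
J: √((-0.011·111.32)² + (0.000·59.06)²) = √(1.49945 + 0.00000) = 1.225 km
K: √((0.008·111.32)² + (-0.008·59.06)²) = √(0.79310 + 0.22324) = 1.008 km
L: √((-0.002·111.32)² + (-0.005·59.06)²) = √(0.04957 + 0.08720) = 0.370 km
M: √((-0.011·111.32)² + (-0.008·59.06)²) = √(1.49945 + 0.22324) = 1.313 km
Threshold 0.26 km: none within range.

none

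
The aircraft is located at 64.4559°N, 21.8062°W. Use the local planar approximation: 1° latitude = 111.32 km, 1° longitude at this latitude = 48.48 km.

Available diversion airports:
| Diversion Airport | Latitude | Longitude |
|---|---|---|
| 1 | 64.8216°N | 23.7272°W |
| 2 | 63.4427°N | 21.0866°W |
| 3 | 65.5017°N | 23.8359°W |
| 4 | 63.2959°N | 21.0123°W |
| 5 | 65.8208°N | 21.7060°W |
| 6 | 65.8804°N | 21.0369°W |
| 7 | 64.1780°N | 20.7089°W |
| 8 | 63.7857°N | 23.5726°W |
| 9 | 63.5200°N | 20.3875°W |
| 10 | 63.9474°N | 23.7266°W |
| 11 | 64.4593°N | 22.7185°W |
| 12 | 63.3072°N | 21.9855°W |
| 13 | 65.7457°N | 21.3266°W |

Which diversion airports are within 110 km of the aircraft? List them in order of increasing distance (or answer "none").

11, 7, 1, 10

Distances from 64.4559°N, 21.8062°W:
1: 101.6390 km
2: 118.0614 km
3: 152.4329 km
4: 134.7450 km
5: 152.0183 km
6: 162.9021 km
7: 61.5383 km
8: 113.5761 km
9: 124.8394 km
10: 108.9590 km
11: 44.2299 km
12: 128.1684 km
13: 145.4510 km
Threshold 110 km: 11 (44.2299 km), 7 (61.5383 km), 1 (101.6390 km), 10 (108.9590 km) are within range.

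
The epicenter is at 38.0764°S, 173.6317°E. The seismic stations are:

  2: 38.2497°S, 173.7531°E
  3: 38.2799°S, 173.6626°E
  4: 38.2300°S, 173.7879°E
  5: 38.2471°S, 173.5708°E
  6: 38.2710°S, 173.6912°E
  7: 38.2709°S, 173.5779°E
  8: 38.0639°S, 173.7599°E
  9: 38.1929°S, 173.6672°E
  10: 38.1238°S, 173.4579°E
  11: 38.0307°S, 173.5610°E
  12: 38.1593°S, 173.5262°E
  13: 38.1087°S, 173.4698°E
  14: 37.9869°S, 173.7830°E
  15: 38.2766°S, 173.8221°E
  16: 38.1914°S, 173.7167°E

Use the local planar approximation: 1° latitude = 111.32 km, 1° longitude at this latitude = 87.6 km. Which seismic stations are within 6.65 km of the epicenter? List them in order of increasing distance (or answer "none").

Distances from 38.0764°S, 173.6317°E:
2: √((-0.1733·111.32)² + (0.1214·87.6)²) = √(372.171850 + 113.095568) = 22.0288 km
3: √((-0.2035·111.32)² + (0.0309·87.6)²) = √(513.186499 + 7.326983) = 22.8148 km
4: √((-0.1536·111.32)² + (0.1562·87.6)²) = √(292.367320 + 187.227773) = 21.8997 km
5: √((-0.1707·111.32)² + (-0.0609·87.6)²) = √(361.088317 + 28.460518) = 19.7370 km
6: √((-0.1946·111.32)² + (0.0595·87.6)²) = √(469.280023 + 27.167029) = 22.2811 km
7: √((-0.1945·111.32)² + (-0.0538·87.6)²) = √(468.797845 + 22.211238) = 22.1587 km
8: √((0.0125·111.32)² + (0.1282·87.6)²) = √(1.936272 + 126.120087) = 11.3162 km
9: √((-0.1165·111.32)² + (0.0355·87.6)²) = √(168.189255 + 9.670856) = 13.3364 km
10: √((-0.0474·111.32)² + (-0.1738·87.6)²) = √(27.842170 + 231.796971) = 16.1133 km
11: √((0.0457·111.32)² + (-0.0707·87.6)²) = √(25.880865 + 38.357213) = 8.0149 km
12: √((-0.0829·111.32)² + (-0.1055·87.6)²) = √(85.163883 + 85.410867) = 13.0604 km
13: √((-0.0323·111.32)² + (-0.1619·87.6)²) = √(12.928598 + 201.141604) = 14.6311 km
14: √((0.0895·111.32)² + (0.1513·87.6)²) = √(99.264159 + 175.665335) = 16.5810 km
15: √((-0.2002·111.32)² + (0.1904·87.6)²) = √(496.677563 + 278.190375) = 27.8364 km
16: √((-0.1150·111.32)² + (0.0850·87.6)²) = √(163.886083 + 55.442916) = 14.8098 km
Threshold 6.65 km: none within range.

none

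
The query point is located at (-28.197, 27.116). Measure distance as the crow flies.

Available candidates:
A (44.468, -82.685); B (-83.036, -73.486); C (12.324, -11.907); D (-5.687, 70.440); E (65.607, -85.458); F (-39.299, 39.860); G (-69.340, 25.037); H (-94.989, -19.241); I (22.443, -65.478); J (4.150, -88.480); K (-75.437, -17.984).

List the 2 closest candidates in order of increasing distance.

F, G

Distances from (-28.197, 27.116):
A: √((72.665)² + (-109.801)²) = √(5280.20223 + 12056.25960) = 131.668
B: √((-54.839)² + (-100.602)²) = √(3007.31592 + 10120.76240) = 114.578
C: √((40.521)² + (-39.023)²) = √(1641.95144 + 1522.79453) = 56.256
D: √((22.510)² + (43.324)²) = √(506.70010 + 1876.96898) = 48.823
E: √((93.804)² + (-112.574)²) = √(8799.19042 + 12672.90548) = 146.534
F: √((-11.102)² + (12.744)²) = √(123.25440 + 162.40954) = 16.902
G: √((-41.143)² + (-2.079)²) = √(1692.74645 + 4.32224) = 41.195
H: √((-66.792)² + (-46.357)²) = √(4461.17126 + 2148.97145) = 81.303
I: √((50.640)² + (-92.594)²) = √(2564.40960 + 8573.64884) = 105.537
J: √((32.347)² + (-115.596)²) = √(1046.32841 + 13362.43522) = 120.037
K: √((-47.240)² + (-45.100)²) = √(2231.61760 + 2034.01000) = 65.312
Sorted: F (16.902) < G (41.195) < D (48.823) < C (56.256) < …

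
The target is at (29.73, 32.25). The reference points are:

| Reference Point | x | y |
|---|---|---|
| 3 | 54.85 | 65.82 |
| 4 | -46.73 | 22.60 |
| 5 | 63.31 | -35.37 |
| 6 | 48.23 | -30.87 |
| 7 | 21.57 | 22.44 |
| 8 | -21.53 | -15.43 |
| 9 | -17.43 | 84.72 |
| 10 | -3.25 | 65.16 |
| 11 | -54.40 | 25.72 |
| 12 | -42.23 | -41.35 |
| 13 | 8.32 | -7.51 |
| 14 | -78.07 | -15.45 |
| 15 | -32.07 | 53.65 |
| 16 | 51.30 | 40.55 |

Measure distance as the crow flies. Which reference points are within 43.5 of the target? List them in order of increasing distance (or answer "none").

Distances from (29.73, 32.25):
3: √((25.12)² + (33.57)²) = √(631.0144 + 1126.9449) = 41.93
4: √((-76.46)² + (-9.65)²) = √(5846.1316 + 93.1225) = 77.07
5: √((33.58)² + (-67.62)²) = √(1127.6164 + 4572.4644) = 75.50
6: √((18.50)² + (-63.12)²) = √(342.2500 + 3984.1344) = 65.78
7: √((-8.16)² + (-9.81)²) = √(66.5856 + 96.2361) = 12.76
8: √((-51.26)² + (-47.68)²) = √(2627.5876 + 2273.3824) = 70.01
9: √((-47.16)² + (52.47)²) = √(2224.0656 + 2753.1009) = 70.55
10: √((-32.98)² + (32.91)²) = √(1087.6804 + 1083.0681) = 46.59
11: √((-84.13)² + (-6.53)²) = √(7077.8569 + 42.6409) = 84.38
12: √((-71.96)² + (-73.60)²) = √(5178.2416 + 5416.9600) = 102.93
13: √((-21.41)² + (-39.76)²) = √(458.3881 + 1580.8576) = 45.16
14: √((-107.80)² + (-47.70)²) = √(11620.8400 + 2275.2900) = 117.88
15: √((-61.80)² + (21.40)²) = √(3819.2400 + 457.9600) = 65.40
16: √((21.57)² + (8.30)²) = √(465.2649 + 68.8900) = 23.11
Threshold 43.5: 7 (12.76), 16 (23.11), 3 (41.93) are within range.

7, 16, 3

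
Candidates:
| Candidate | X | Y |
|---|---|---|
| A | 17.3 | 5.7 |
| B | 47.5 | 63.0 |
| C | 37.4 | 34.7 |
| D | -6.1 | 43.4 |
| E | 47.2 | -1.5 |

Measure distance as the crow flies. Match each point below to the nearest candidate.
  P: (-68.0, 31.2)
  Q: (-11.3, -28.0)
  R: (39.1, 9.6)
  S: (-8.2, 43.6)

P→D; Q→A; R→E; S→D

P at (-68.0, 31.2):
  A: 89.03
  B: 119.80
  C: 105.46
  D: 63.09
  E: 119.75
  → nearest: D (63.09)
Q at (-11.3, -28.0):
  A: 44.20
  B: 108.34
  C: 79.39
  D: 71.59
  E: 64.22
  → nearest: A (44.20)
R at (39.1, 9.6):
  A: 22.15
  B: 54.06
  C: 25.16
  D: 56.44
  E: 13.74
  → nearest: E (13.74)
S at (-8.2, 43.6):
  A: 45.68
  B: 58.98
  C: 46.46
  D: 2.11
  E: 71.44
  → nearest: D (2.11)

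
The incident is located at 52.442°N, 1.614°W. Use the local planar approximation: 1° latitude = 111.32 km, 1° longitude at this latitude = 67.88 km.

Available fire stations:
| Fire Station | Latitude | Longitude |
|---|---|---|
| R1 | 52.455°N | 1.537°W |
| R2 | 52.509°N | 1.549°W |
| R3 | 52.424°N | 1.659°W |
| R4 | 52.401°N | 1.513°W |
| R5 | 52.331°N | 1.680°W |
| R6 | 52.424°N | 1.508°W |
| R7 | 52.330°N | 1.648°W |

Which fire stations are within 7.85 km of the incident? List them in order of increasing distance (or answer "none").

R3, R1, R6

Distances from 52.442°N, 1.614°W:
R1: √((0.013·111.32)² + (0.077·67.88)²) = √(2.09427 + 27.31902) = 5.423 km
R2: √((0.067·111.32)² + (0.065·67.88)²) = √(55.62833 + 19.46751) = 8.666 km
R3: √((-0.018·111.32)² + (-0.045·67.88)²) = √(4.01505 + 9.33058) = 3.653 km
R4: √((-0.041·111.32)² + (0.101·67.88)²) = √(20.83119 + 47.00309) = 8.236 km
R5: √((-0.111·111.32)² + (-0.066·67.88)²) = √(152.68359 + 20.07112) = 13.144 km
R6: √((-0.018·111.32)² + (0.106·67.88)²) = √(4.01505 + 51.77205) = 7.469 km
R7: √((-0.112·111.32)² + (-0.034·67.88)²) = √(155.44703 + 5.32649) = 12.680 km
Threshold 7.85 km: R3 (3.653 km), R1 (5.423 km), R6 (7.469 km) are within range.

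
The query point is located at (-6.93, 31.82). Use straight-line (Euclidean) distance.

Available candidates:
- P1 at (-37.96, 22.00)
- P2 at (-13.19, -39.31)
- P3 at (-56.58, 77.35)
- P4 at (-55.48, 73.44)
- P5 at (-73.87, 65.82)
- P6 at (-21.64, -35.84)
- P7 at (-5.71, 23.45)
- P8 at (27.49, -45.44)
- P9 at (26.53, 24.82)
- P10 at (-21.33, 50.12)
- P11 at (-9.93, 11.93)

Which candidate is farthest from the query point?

Distances from (-6.93, 31.82):
P1: √((-31.03)² + (-9.82)²) = √(962.8609 + 96.4324) = 32.55
P2: √((-6.26)² + (-71.13)²) = √(39.1876 + 5059.4769) = 71.40
P3: √((-49.65)² + (45.53)²) = √(2465.1225 + 2072.9809) = 67.37
P4: √((-48.55)² + (41.62)²) = √(2357.1025 + 1732.2244) = 63.95
P5: √((-66.94)² + (34.00)²) = √(4480.9636 + 1156.0000) = 75.08
P6: √((-14.71)² + (-67.66)²) = √(216.3841 + 4577.8756) = 69.24
P7: √((1.22)² + (-8.37)²) = √(1.4884 + 70.0569) = 8.46
P8: √((34.42)² + (-77.26)²) = √(1184.7364 + 5969.1076) = 84.58
P9: √((33.46)² + (-7.00)²) = √(1119.5716 + 49.0000) = 34.18
P10: √((-14.40)² + (18.30)²) = √(207.3600 + 334.8900) = 23.29
P11: √((-3.00)² + (-19.89)²) = √(9.0000 + 395.6121) = 20.11
Maximum: P8 at 84.58.

P8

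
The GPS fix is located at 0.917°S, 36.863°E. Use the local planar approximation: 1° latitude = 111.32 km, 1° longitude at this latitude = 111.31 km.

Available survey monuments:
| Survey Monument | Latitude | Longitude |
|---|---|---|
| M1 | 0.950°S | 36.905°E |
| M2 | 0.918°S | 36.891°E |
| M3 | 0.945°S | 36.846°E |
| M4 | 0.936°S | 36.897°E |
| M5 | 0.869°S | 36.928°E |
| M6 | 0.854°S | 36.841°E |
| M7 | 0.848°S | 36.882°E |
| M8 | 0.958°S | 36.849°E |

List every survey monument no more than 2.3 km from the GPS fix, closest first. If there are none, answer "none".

Distances from 0.917°S, 36.863°E:
M1: √((-0.033·111.32)² + (0.042·111.31)²) = √(13.49504 + 21.85581) = 5.946 km
M2: √((-0.001·111.32)² + (0.028·111.31)²) = √(0.01239 + 9.71369) = 3.119 km
M3: √((-0.028·111.32)² + (-0.017·111.31)²) = √(9.71544 + 3.58069) = 3.646 km
M4: √((-0.019·111.32)² + (0.034·111.31)²) = √(4.47356 + 14.32274) = 4.335 km
M5: √((0.048·111.32)² + (0.065·111.31)²) = √(28.55150 + 52.34740) = 8.994 km
M6: √((0.063·111.32)² + (-0.022·111.31)²) = √(49.18441 + 5.99672) = 7.428 km
M7: √((0.069·111.32)² + (0.019·111.31)²) = √(58.99899 + 4.47276) = 7.967 km
M8: √((-0.041·111.32)² + (-0.014·111.31)²) = √(20.83119 + 2.42842) = 4.823 km
Threshold 2.3 km: none within range.

none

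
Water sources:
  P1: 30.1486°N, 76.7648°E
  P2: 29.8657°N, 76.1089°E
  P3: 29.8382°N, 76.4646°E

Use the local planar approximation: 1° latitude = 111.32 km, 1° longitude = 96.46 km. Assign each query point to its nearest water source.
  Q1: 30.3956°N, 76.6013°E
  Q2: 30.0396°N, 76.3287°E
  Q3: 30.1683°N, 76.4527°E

Q1→P1; Q2→P3; Q3→P1

Q1 at 30.3956°N, 76.6013°E:
  P1: 31.6980 km
  P2: 75.7337 km
  P3: 63.4354 km
  → nearest: P1 (31.6980 km)
Q2 at 30.0396°N, 76.3287°E:
  P1: 43.7812 km
  P2: 28.7102 km
  P3: 25.9710 km
  → nearest: P3 (25.9710 km)
Q3 at 30.1683°N, 76.4527°E:
  P1: 30.1849 km
  P2: 47.2704 km
  P3: 36.7647 km
  → nearest: P1 (30.1849 km)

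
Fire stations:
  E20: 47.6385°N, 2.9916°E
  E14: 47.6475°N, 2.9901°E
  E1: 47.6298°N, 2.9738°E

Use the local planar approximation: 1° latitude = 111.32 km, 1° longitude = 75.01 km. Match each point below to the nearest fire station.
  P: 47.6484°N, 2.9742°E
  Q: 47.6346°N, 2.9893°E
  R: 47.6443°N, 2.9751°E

P at 47.6484°N, 2.9742°E:
  E20: √((-0.0099·111.32)² + (0.0174·75.01)²) = √(1.214554 + 1.703479) = 1.7082 km
  E14: √((-0.0009·111.32)² + (0.0159·75.01)²) = √(0.010038 + 1.422435) = 1.1969 km
  E1: √((-0.0186·111.32)² + (-0.0004·75.01)²) = √(4.287186 + 0.000900) = 2.0708 km
  → nearest: E14 (1.1969 km)
Q at 47.6346°N, 2.9893°E:
  E20: √((0.0039·111.32)² + (0.0023·75.01)²) = √(0.188484 + 0.029764) = 0.4672 km
  E14: √((0.0129·111.32)² + (0.0008·75.01)²) = √(2.062176 + 0.003601) = 1.4373 km
  E1: √((-0.0048·111.32)² + (-0.0155·75.01)²) = √(0.285515 + 1.351767) = 1.2796 km
  → nearest: E20 (0.4672 km)
R at 47.6443°N, 2.9751°E:
  E20: √((-0.0058·111.32)² + (0.0165·75.01)²) = √(0.416872 + 1.531815) = 1.3960 km
  E14: √((0.0032·111.32)² + (0.0150·75.01)²) = √(0.126896 + 1.265963) = 1.1802 km
  E1: √((-0.0145·111.32)² + (-0.0013·75.01)²) = √(2.605448 + 0.009509) = 1.6171 km
  → nearest: E14 (1.1802 km)

P→E14; Q→E20; R→E14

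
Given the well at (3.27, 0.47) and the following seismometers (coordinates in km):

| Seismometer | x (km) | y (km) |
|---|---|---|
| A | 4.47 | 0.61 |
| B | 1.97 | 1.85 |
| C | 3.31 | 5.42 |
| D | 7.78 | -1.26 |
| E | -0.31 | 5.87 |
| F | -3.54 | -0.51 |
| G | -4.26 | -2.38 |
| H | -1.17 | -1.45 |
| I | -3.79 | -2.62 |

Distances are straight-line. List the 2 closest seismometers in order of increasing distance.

A, B

Distances from (3.27, 0.47):
A: √((1.20)² + (0.14)²) = √(1.4400 + 0.0196) = 1.21 km
B: √((-1.30)² + (1.38)²) = √(1.6900 + 1.9044) = 1.90 km
C: √((0.04)² + (4.95)²) = √(0.0016 + 24.5025) = 4.95 km
D: √((4.51)² + (-1.73)²) = √(20.3401 + 2.9929) = 4.83 km
E: √((-3.58)² + (5.40)²) = √(12.8164 + 29.1600) = 6.48 km
F: √((-6.81)² + (-0.98)²) = √(46.3761 + 0.9604) = 6.88 km
G: √((-7.53)² + (-2.85)²) = √(56.7009 + 8.1225) = 8.05 km
H: √((-4.44)² + (-1.92)²) = √(19.7136 + 3.6864) = 4.84 km
I: √((-7.06)² + (-3.09)²) = √(49.8436 + 9.5481) = 7.71 km
Sorted: A (1.21 km) < B (1.90 km) < D (4.83 km) < H (4.84 km) < …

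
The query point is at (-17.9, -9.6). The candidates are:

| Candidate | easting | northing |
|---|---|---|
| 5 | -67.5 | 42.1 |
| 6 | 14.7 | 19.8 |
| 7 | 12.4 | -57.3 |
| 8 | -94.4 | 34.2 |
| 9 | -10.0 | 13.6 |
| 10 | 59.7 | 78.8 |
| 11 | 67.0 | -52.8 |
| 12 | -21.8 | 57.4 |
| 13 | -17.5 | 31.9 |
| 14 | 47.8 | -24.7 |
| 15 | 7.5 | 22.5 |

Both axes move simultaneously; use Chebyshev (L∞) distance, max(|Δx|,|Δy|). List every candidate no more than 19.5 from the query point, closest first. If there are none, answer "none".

Distances from (-17.9, -9.6):
5: 51.7
6: 32.6
7: 47.7
8: 76.5
9: 23.2
10: 88.4
11: 84.9
12: 67.0
13: 41.5
14: 65.7
15: 32.1
Threshold 19.5: none within range.

none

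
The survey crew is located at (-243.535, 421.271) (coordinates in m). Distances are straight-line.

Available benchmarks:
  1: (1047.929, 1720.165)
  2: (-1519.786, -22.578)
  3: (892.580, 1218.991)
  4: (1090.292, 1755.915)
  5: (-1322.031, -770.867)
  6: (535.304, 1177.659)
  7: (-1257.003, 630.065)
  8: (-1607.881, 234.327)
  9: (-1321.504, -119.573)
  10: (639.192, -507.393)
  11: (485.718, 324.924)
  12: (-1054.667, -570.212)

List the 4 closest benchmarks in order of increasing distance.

11, 7, 6, 9

Distances from (-243.535, 421.271):
1: 1831.667 m
2: 1351.229 m
3: 1388.205 m
4: 1886.894 m
5: 1607.590 m
6: 1085.685 m
7: 1034.752 m
8: 1377.094 m
9: 1206.039 m
10: 1281.259 m
11: 735.590 m
12: 1281.005 m
Sorted: 11 (735.590 m) < 7 (1034.752 m) < 6 (1085.685 m) < 9 (1206.039 m) < 12 (1281.005 m) < 10 (1281.259 m) < …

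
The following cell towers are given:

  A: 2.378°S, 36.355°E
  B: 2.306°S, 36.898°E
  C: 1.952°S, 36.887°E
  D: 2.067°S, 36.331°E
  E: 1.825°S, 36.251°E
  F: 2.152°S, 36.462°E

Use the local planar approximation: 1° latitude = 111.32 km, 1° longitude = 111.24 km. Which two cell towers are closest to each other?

Pairwise distances:
A–B: 60.933 km
A–C: 75.836 km
A–D: 34.723 km
A–E: 62.638 km
A–F: 27.832 km
B–C: 39.426 km
B–D: 68.455 km
B–E: 89.705 km
B–F: 51.441 km
C–D: 63.160 km
C–E: 72.147 km
C–F: 52.257 km
D–E: 28.371 km
D–F: 17.375 km
E–F: 43.313 km
Closest pair: D–F at 17.375 km.

D and F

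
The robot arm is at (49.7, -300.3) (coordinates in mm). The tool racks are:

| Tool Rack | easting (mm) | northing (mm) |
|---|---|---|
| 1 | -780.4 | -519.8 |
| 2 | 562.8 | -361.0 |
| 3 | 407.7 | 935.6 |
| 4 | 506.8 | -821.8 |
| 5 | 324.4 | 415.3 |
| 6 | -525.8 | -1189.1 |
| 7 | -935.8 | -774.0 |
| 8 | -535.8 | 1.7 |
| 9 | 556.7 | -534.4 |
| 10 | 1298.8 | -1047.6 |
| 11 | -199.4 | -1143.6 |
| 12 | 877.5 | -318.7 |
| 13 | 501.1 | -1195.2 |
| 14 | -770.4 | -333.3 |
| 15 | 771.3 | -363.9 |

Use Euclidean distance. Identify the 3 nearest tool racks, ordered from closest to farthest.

Distances from (49.7, -300.3):
1: 858.6 mm
2: 516.7 mm
3: 1286.7 mm
4: 693.5 mm
5: 766.5 mm
6: 1058.9 mm
7: 1093.4 mm
8: 658.8 mm
9: 558.4 mm
10: 1455.6 mm
11: 879.3 mm
12: 828.0 mm
13: 1002.3 mm
14: 820.8 mm
15: 724.4 mm
Sorted: 2 (516.7 mm) < 9 (558.4 mm) < 8 (658.8 mm) < 4 (693.5 mm) < 15 (724.4 mm) < …

2, 9, 8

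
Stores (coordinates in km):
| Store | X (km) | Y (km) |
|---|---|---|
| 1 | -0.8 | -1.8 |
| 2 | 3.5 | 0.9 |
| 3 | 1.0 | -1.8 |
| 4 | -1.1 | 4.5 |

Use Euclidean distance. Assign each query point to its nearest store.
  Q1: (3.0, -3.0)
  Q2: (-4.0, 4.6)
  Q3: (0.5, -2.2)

Q1 at (3.0, -3.0):
  1: √((-3.8)² + (1.2)²) = √(14.440 + 1.440) = 4.0 km
  2: √((0.5)² + (3.9)²) = √(0.250 + 15.210) = 3.9 km
  3: √((-2.0)² + (1.2)²) = √(4.000 + 1.440) = 2.3 km
  4: √((-4.1)² + (7.5)²) = √(16.810 + 56.250) = 8.5 km
  → nearest: 3 (2.3 km)
Q2 at (-4.0, 4.6):
  1: √((3.2)² + (-6.4)²) = √(10.240 + 40.960) = 7.2 km
  2: √((7.5)² + (-3.7)²) = √(56.250 + 13.690) = 8.4 km
  3: √((5.0)² + (-6.4)²) = √(25.000 + 40.960) = 8.1 km
  4: √((2.9)² + (-0.1)²) = √(8.410 + 0.010) = 2.9 km
  → nearest: 4 (2.9 km)
Q3 at (0.5, -2.2):
  1: √((-1.3)² + (0.4)²) = √(1.690 + 0.160) = 1.4 km
  2: √((3.0)² + (3.1)²) = √(9.000 + 9.610) = 4.3 km
  3: √((0.5)² + (0.4)²) = √(0.250 + 0.160) = 0.6 km
  4: √((-1.6)² + (6.7)²) = √(2.560 + 44.890) = 6.9 km
  → nearest: 3 (0.6 km)

Q1→3; Q2→4; Q3→3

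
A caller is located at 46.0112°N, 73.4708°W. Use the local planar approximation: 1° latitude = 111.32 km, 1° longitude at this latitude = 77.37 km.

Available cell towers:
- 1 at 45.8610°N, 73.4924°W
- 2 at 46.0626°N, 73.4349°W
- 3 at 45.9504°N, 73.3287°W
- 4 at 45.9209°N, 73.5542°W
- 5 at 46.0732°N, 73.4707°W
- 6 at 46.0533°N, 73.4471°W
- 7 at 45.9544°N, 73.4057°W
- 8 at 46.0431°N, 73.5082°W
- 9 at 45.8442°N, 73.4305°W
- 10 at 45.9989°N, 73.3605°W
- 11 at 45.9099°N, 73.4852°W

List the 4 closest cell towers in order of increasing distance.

Distances from 46.0112°N, 73.4708°W:
1: 16.8036 km
2: 6.3604 km
3: 12.9106 km
4: 11.9450 km
5: 6.9018 km
6: 5.0325 km
7: 8.0839 km
8: 4.5808 km
9: 18.8501 km
10: 8.6431 km
11: 11.3316 km
Sorted: 8 (4.5808 km) < 6 (5.0325 km) < 2 (6.3604 km) < 5 (6.9018 km) < 7 (8.0839 km) < 10 (8.6431 km) < …

8, 6, 2, 5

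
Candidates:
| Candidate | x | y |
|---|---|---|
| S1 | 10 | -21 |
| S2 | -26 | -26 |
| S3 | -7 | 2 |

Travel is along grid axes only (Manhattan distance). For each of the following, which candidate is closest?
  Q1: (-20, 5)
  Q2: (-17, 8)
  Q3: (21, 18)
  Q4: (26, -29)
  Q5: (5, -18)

Q1→S3; Q2→S3; Q3→S3; Q4→S1; Q5→S1

Q1 at (-20, 5):
  S1: |30| + |-26| = 30 + 26 = 56
  S2: |-6| + |-31| = 6 + 31 = 37
  S3: |13| + |-3| = 13 + 3 = 16
  → nearest: S3 (16)
Q2 at (-17, 8):
  S1: |27| + |-29| = 27 + 29 = 56
  S2: |-9| + |-34| = 9 + 34 = 43
  S3: |10| + |-6| = 10 + 6 = 16
  → nearest: S3 (16)
Q3 at (21, 18):
  S1: |-11| + |-39| = 11 + 39 = 50
  S2: |-47| + |-44| = 47 + 44 = 91
  S3: |-28| + |-16| = 28 + 16 = 44
  → nearest: S3 (44)
Q4 at (26, -29):
  S1: |-16| + |8| = 16 + 8 = 24
  S2: |-52| + |3| = 52 + 3 = 55
  S3: |-33| + |31| = 33 + 31 = 64
  → nearest: S1 (24)
Q5 at (5, -18):
  S1: |5| + |-3| = 5 + 3 = 8
  S2: |-31| + |-8| = 31 + 8 = 39
  S3: |-12| + |20| = 12 + 20 = 32
  → nearest: S1 (8)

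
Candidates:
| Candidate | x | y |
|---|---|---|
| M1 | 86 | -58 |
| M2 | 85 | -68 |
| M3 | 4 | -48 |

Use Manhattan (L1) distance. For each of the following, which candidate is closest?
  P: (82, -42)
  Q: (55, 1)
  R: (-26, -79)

P→M1; Q→M1; R→M3

P at (82, -42):
  M1: 20
  M2: 29
  M3: 84
  → nearest: M1 (20)
Q at (55, 1):
  M1: 90
  M2: 99
  M3: 100
  → nearest: M1 (90)
R at (-26, -79):
  M1: 133
  M2: 122
  M3: 61
  → nearest: M3 (61)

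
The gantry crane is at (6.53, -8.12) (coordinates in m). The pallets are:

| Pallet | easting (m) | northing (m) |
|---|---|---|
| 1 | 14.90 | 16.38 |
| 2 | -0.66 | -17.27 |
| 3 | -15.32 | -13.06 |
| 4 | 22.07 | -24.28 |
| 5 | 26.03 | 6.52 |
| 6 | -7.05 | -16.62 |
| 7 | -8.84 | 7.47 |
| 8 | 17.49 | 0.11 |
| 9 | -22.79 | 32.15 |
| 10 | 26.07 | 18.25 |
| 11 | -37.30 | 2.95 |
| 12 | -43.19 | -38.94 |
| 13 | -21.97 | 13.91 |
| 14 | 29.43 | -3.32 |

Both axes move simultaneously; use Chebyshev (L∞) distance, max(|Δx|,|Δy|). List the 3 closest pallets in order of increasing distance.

2, 8, 6

Distances from (6.53, -8.12):
1: 24.50 m
2: 9.15 m
3: 21.85 m
4: 16.16 m
5: 19.50 m
6: 13.58 m
7: 15.59 m
8: 10.96 m
9: 40.27 m
10: 26.37 m
11: 43.83 m
12: 49.72 m
13: 28.50 m
14: 22.90 m
Sorted: 2 (9.15 m) < 8 (10.96 m) < 6 (13.58 m) < 7 (15.59 m) < 4 (16.16 m) < …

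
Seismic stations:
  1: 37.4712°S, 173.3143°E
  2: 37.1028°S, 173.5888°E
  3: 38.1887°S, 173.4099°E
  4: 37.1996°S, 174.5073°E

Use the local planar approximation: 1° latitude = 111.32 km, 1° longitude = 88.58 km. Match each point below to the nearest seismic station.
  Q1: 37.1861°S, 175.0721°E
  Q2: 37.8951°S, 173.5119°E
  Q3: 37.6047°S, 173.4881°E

Q1→4; Q2→3; Q3→1

Q1 at 37.1861°S, 175.0721°E:
  1: √((-0.2851·111.32)² + (-1.7578·88.58)²) = √(1007.258242 + 24244.334769) = 158.9075 km
  2: √((0.0833·111.32)² + (-1.4833·88.58)²) = √(85.987713 + 17263.519725) = 131.7175 km
  3: √((-1.0026·111.32)² + (-1.6622·88.58)²) = √(12456.665311 + 21678.933234) = 184.7582 km
  4: √((-0.0135·111.32)² + (-0.5648·88.58)²) = √(2.258468 + 2502.999299) = 50.0526 km
  → nearest: 4 (50.0526 km)
Q2 at 37.8951°S, 173.5119°E:
  1: √((0.4239·111.32)² + (-0.1976·88.58)²) = √(2226.759062 + 306.369292) = 50.3302 km
  2: √((0.7923·111.32)² + (0.0769·88.58)²) = √(7779.034672 + 46.400646) = 88.4615 km
  3: √((-0.2936·111.32)² + (-0.1020·88.58)²) = √(1068.214571 + 81.634116) = 33.9094 km
  4: √((0.6955·111.32)² + (0.9954·88.58)²) = √(5994.330220 + 7774.395399) = 117.3402 km
  → nearest: 3 (33.9094 km)
Q3 at 37.6047°S, 173.4881°E:
  1: √((0.1335·111.32)² + (-0.1738·88.58)²) = √(220.855860 + 237.012306) = 21.3979 km
  2: √((0.5019·111.32)² + (0.1007·88.58)²) = √(3121.625406 + 79.566507) = 56.5791 km
  3: √((-0.5840·111.32)² + (-0.0782·88.58)²) = √(4226.414518 + 47.982719) = 65.3789 km
  4: √((0.4051·111.32)² + (1.0192·88.58)²) = √(2033.625045 + 8150.611293) = 100.9170 km
  → nearest: 1 (21.3979 km)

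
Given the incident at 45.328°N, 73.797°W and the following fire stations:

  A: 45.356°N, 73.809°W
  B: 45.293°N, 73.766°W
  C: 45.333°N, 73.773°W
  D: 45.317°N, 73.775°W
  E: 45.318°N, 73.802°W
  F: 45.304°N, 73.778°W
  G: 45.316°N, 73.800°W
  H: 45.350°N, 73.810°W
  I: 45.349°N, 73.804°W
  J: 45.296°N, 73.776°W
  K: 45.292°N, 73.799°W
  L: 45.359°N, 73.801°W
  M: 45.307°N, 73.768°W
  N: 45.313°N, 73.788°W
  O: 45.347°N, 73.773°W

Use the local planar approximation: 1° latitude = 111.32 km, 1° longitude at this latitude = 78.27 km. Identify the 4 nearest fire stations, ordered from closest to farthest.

E, G, N, C

Distances from 45.328°N, 73.797°W:
A: √((0.028·111.32)² + (-0.012·78.27)²) = √(9.71544 + 0.88217) = 3.255 km
B: √((-0.035·111.32)² + (0.031·78.27)²) = √(15.18037 + 5.88727) = 4.590 km
C: √((0.005·111.32)² + (0.024·78.27)²) = √(0.30980 + 3.52869) = 1.959 km
D: √((-0.011·111.32)² + (0.022·78.27)²) = √(1.49945 + 2.96508) = 2.113 km
E: √((-0.010·111.32)² + (-0.005·78.27)²) = √(1.23921 + 0.15315) = 1.180 km
F: √((-0.024·111.32)² + (0.019·78.27)²) = √(7.13787 + 2.21156) = 3.058 km
G: √((-0.012·111.32)² + (-0.003·78.27)²) = √(1.78447 + 0.05514) = 1.356 km
H: √((0.022·111.32)² + (-0.013·78.27)²) = √(5.99780 + 1.03533) = 2.652 km
I: √((0.021·111.32)² + (-0.007·78.27)²) = √(5.46493 + 0.30018) = 2.401 km
J: √((-0.032·111.32)² + (0.021·78.27)²) = √(12.68955 + 2.70165) = 3.923 km
K: √((-0.036·111.32)² + (-0.002·78.27)²) = √(16.06022 + 0.02450) = 4.011 km
L: √((0.031·111.32)² + (-0.004·78.27)²) = √(11.90885 + 0.09802) = 3.465 km
M: √((-0.021·111.32)² + (0.029·78.27)²) = √(5.46493 + 5.15213) = 3.258 km
N: √((-0.015·111.32)² + (0.009·78.27)²) = √(2.78823 + 0.49622) = 1.812 km
O: √((0.019·111.32)² + (0.024·78.27)²) = √(4.47356 + 3.52869) = 2.829 km
Sorted: E (1.180 km) < G (1.356 km) < N (1.812 km) < C (1.959 km) < D (2.113 km) < I (2.401 km) < …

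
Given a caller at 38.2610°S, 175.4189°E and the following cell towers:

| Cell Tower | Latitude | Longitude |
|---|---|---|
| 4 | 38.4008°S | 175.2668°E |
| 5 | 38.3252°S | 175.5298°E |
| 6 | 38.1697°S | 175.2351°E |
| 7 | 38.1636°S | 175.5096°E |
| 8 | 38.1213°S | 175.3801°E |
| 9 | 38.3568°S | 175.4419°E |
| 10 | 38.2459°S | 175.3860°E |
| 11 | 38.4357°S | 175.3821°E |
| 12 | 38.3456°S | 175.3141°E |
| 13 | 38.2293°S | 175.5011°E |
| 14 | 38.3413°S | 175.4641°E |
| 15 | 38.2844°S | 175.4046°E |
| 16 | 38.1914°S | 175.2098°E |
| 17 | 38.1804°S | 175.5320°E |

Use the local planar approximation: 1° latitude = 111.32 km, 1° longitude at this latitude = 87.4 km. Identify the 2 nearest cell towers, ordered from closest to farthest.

Distances from 38.2610°S, 175.4189°E:
4: √((-0.1398·111.32)² + (-0.1521·87.4)²) = √(242.192527 + 176.718206) = 20.4673 km
5: √((-0.0642·111.32)² + (0.1109·87.4)²) = √(51.075950 + 93.947658) = 12.0426 km
6: √((0.0913·111.32)² + (-0.1838·87.4)²) = √(103.297057 + 258.055951) = 19.0093 km
7: √((0.0974·111.32)² + (0.0907·87.4)²) = √(117.561281 + 62.840183) = 13.4314 km
8: √((0.1397·111.32)² + (-0.0388·87.4)²) = √(241.846166 + 11.499695) = 15.9168 km
9: √((-0.0958·111.32)² + (0.0230·87.4)²) = √(113.730622 + 4.040904) = 10.8523 km
10: √((0.0151·111.32)² + (-0.0329·87.4)²) = √(2.825532 + 8.268270) = 3.3307 km
11: √((-0.1747·111.32)² + (-0.0368·87.4)²) = √(378.209301 + 10.344714) = 19.7118 km
12: √((-0.0846·111.32)² + (-0.1048·87.4)²) = √(88.692546 + 83.896807) = 13.1373 km
13: √((0.0317·111.32)² + (0.0822·87.4)²) = √(12.452740 + 51.613879) = 8.0042 km
14: √((-0.0803·111.32)² + (0.0452·87.4)²) = √(79.905649 + 15.606292) = 9.7730 km
15: √((-0.0234·111.32)² + (-0.0143·87.4)²) = √(6.785441 + 1.562050) = 2.8892 km
16: √((0.0696·111.32)² + (-0.2091·87.4)²) = √(60.029521 + 333.988052) = 19.8499 km
17: √((0.0806·111.32)² + (0.1131·87.4)²) = √(80.503818 + 97.712039) = 13.3498 km
Sorted: 15 (2.8892 km) < 10 (3.3307 km) < 13 (8.0042 km) < 14 (9.7730 km) < …

15, 10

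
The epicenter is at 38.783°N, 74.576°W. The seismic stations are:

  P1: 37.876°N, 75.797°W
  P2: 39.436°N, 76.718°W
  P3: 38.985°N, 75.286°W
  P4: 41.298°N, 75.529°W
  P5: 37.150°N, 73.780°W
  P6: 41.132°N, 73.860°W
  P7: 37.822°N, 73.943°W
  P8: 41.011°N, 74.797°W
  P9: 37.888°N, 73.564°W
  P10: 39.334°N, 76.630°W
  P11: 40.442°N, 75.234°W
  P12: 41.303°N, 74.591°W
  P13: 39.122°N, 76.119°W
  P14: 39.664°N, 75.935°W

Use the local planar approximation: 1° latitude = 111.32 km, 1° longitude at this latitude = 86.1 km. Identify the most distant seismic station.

Distances from 38.783°N, 74.576°W:
P1: √((-0.907·111.32)² + (-1.221·86.1)²) = √(10194.38355 + 11051.91741) = 145.761 km
P2: √((0.653·111.32)² + (-2.142·86.1)²) = √(5284.12105 + 34013.02325) = 198.235 km
P3: √((0.202·111.32)² + (-0.710·86.1)²) = √(505.64898 + 3736.99916) = 65.136 km
P4: √((2.515·111.32)² + (-0.953·86.1)²) = √(78383.08891 + 6732.74404) = 291.746 km
P5: √((-1.633·111.32)² + (0.796·86.1)²) = √(33045.98982 + 4697.12847) = 194.276 km
P6: √((2.349·111.32)² + (0.716·86.1)²) = √(68377.37573 + 3800.42659) = 268.659 km
P7: √((-0.961·111.32)² + (0.633·86.1)²) = √(11444.40374 + 2970.39170) = 120.062 km
P8: √((2.228·111.32)² + (-0.221·86.1)²) = √(61514.39660 + 362.06859) = 248.750 km
P9: √((-0.895·111.32)² + (1.012·86.1)²) = √(9926.41587 + 7592.19454) = 132.358 km
P10: √((0.551·111.32)² + (-2.054·86.1)²) = √(3762.26682 + 31275.71028) = 187.184 km
P11: √((1.659·111.32)² + (-0.658·86.1)²) = √(34106.65808 + 3209.65305) = 193.174 km
P12: √((2.520·111.32)² + (-0.015·86.1)²) = √(78695.06110 + 1.66797) = 280.529 km
P13: √((0.339·111.32)² + (-1.543·86.1)²) = √(1424.11740 + 17649.73362) = 138.108 km
P14: √((0.881·111.32)² + (-1.359·86.1)²) = √(9618.29764 + 13691.31670) = 152.675 km
Maximum: P4 at 291.746 km.

P4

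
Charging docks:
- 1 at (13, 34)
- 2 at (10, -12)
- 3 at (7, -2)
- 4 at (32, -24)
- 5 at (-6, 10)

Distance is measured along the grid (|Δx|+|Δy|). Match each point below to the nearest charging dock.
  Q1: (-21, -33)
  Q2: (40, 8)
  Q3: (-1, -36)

Q1→2; Q2→4; Q3→2

Q1 at (-21, -33):
  1: |34| + |67| = 34 + 67 = 101
  2: |31| + |21| = 31 + 21 = 52
  3: |28| + |31| = 28 + 31 = 59
  4: |53| + |9| = 53 + 9 = 62
  5: |15| + |43| = 15 + 43 = 58
  → nearest: 2 (52)
Q2 at (40, 8):
  1: |-27| + |26| = 27 + 26 = 53
  2: |-30| + |-20| = 30 + 20 = 50
  3: |-33| + |-10| = 33 + 10 = 43
  4: |-8| + |-32| = 8 + 32 = 40
  5: |-46| + |2| = 46 + 2 = 48
  → nearest: 4 (40)
Q3 at (-1, -36):
  1: |14| + |70| = 14 + 70 = 84
  2: |11| + |24| = 11 + 24 = 35
  3: |8| + |34| = 8 + 34 = 42
  4: |33| + |12| = 33 + 12 = 45
  5: |-5| + |46| = 5 + 46 = 51
  → nearest: 2 (35)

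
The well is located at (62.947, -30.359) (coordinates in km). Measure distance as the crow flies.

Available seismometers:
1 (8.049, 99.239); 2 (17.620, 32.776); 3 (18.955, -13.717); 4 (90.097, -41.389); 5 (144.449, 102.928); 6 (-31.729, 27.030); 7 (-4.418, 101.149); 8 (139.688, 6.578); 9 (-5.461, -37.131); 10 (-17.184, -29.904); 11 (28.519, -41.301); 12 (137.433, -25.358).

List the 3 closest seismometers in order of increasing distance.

4, 11, 3

Distances from (62.947, -30.359):
1: √((-54.898)² + (129.598)²) = √(3013.79040 + 16795.64160) = 140.746 km
2: √((-45.327)² + (63.135)²) = √(2054.53693 + 3986.02823) = 77.721 km
3: √((-43.992)² + (16.642)²) = √(1935.29606 + 276.95616) = 47.035 km
4: √((27.150)² + (-11.030)²) = √(737.12250 + 121.66090) = 29.305 km
5: √((81.502)² + (133.287)²) = √(6642.57600 + 17765.42437) = 156.231 km
6: √((-94.676)² + (57.389)²) = √(8963.54498 + 3293.49732) = 110.712 km
7: √((-67.365)² + (131.508)²) = √(4538.04323 + 17294.35406) = 147.758 km
8: √((76.741)² + (36.937)²) = √(5889.18108 + 1364.34197) = 85.168 km
9: √((-68.408)² + (-6.772)²) = √(4679.65446 + 45.85998) = 68.742 km
10: √((-80.131)² + (0.455)²) = √(6420.97716 + 0.20703) = 80.132 km
11: √((-34.428)² + (-10.942)²) = √(1185.28718 + 119.72736) = 36.125 km
12: √((74.486)² + (5.001)²) = √(5548.16420 + 25.01000) = 74.654 km
Sorted: 4 (29.305 km) < 11 (36.125 km) < 3 (47.035 km) < 9 (68.742 km) < 12 (74.654 km) < …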